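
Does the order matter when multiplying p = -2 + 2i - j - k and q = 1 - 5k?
Yes: pq = -7 + 7i + 9j + 9k ≠ -7 - 3i - 11j + 9k = qp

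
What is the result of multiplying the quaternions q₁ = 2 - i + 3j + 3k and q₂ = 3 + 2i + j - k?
8 - 5i + 16j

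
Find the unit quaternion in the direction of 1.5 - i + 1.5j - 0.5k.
0.6255 - 0.417i + 0.6255j - 0.2085k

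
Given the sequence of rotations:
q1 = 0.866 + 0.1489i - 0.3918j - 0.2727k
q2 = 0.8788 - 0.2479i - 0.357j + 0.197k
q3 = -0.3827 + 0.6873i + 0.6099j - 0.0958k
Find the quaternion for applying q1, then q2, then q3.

q2 · q1 = 0.7118 + 0.0907i - 0.6917j + 0.0812k
q3 · q2 · q1 = 0.0949 + 0.4378i + 0.6343j - 0.63k
0.0949 + 0.4378i + 0.6343j - 0.63k


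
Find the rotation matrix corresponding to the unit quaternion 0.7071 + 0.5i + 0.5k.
[[0.5, -0.7071, 0.5], [0.7071, 0, -0.7071], [0.5, 0.7071, 0.5]]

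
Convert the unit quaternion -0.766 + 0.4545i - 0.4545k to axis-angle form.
axis = (√2/2, 0, -√2/2), θ = 280°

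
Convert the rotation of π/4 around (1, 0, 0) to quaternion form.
0.9239 + 0.3827i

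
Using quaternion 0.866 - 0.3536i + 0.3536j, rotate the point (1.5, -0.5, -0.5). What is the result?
(0.944, -1.056, -0.862)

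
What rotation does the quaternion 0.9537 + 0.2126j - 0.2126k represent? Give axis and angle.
axis = (0, √2/2, -√2/2), θ = 35°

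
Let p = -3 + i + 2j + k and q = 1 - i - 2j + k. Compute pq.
1 + 8i + 6j - 2k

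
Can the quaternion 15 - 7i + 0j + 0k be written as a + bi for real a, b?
Yes. The quaternion 15 - 7i has j- and k-coefficients y = z = 0, so it lies in the complex subalgebra spanned by 1 and i.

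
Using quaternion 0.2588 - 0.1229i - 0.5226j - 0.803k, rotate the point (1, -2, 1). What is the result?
(-1.997, 1.255, -0.66)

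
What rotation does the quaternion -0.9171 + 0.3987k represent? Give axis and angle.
axis = (0, 0, 1), θ = 313°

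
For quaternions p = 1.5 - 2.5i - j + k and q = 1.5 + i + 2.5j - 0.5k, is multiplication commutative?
No: pq = 7.75 - 4.25i + 2j - 4.5k ≠ 7.75 - 0.25i + 2.5j + 6k = qp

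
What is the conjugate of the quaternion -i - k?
i + k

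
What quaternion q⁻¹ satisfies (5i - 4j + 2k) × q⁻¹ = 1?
-0.1111i + 0.0889j - 0.0444k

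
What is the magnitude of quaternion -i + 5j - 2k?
√30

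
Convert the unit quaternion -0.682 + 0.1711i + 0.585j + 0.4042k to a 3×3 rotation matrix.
[[-0.0112, 0.7515, -0.6596], [-0.3511, 0.6147, 0.7063], [0.9363, 0.2395, 0.257]]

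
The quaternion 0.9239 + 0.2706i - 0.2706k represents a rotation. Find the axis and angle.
axis = (√2/2, 0, -√2/2), θ = π/4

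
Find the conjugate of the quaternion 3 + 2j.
3 - 2j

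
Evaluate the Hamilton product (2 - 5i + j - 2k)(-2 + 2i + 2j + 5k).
14 + 23i + 23j + 2k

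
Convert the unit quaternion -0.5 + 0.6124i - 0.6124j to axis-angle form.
axis = (√2/2, -√2/2, 0), θ = 4π/3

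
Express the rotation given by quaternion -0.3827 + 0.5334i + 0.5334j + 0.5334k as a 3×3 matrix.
[[-0.1381, 0.9773, 0.1608], [0.1608, -0.1381, 0.9773], [0.9773, 0.1608, -0.1381]]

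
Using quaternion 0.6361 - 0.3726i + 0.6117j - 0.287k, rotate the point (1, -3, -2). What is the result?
(-1.625, -2.74, 1.963)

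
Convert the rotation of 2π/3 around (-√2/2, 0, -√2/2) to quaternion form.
0.5 - 0.6124i - 0.6124k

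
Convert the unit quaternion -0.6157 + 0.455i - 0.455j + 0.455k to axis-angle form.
axis = (√3/3, -√3/3, √3/3), θ = 256°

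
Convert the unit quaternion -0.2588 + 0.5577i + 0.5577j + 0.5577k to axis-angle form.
axis = (√3/3, √3/3, √3/3), θ = 7π/6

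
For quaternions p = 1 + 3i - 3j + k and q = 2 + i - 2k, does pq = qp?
No: pq = 1 + 13i + j + 3k ≠ 1 + i - 13j - 3k = qp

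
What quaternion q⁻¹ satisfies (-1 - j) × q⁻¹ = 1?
-0.5 + 0.5j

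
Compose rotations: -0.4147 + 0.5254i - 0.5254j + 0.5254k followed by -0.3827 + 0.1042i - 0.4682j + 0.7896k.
-0.5569 - 0.0754i + 0.7553j - 0.3373k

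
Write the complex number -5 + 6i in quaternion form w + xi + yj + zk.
-5 + 6i + 0j + 0k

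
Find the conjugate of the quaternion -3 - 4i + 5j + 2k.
-3 + 4i - 5j - 2k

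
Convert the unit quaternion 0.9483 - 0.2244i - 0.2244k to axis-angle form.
axis = (-√2/2, 0, -√2/2), θ = 37°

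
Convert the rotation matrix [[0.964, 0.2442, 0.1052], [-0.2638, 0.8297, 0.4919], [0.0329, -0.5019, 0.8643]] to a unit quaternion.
0.9563 - 0.2598i + 0.0189j - 0.1328k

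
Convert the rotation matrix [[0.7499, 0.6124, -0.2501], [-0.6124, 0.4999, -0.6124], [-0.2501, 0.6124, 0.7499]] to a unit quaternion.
0.866 + 0.3536i - 0.3536k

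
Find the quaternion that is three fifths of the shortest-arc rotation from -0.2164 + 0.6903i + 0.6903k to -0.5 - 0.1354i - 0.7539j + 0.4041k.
-0.4721 + 0.254i - 0.5454j + 0.6443k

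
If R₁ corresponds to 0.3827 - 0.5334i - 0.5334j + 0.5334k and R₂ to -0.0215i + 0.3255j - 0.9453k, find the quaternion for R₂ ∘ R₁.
0.6664 - 0.3388i + 0.6403j - 0.1767k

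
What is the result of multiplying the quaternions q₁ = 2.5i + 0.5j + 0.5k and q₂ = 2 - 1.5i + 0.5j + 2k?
2.5 + 5.75i - 4.75j + 3k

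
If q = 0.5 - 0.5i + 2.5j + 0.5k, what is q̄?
0.5 + 0.5i - 2.5j - 0.5k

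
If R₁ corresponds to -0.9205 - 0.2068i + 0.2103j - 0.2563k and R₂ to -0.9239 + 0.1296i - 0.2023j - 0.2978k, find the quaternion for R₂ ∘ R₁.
0.8435 + 0.1862i + 0.0867j + 0.4963k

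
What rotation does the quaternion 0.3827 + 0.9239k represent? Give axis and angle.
axis = (0, 0, 1), θ = 3π/4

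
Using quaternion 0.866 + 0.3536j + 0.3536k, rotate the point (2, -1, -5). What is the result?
(-1.45, -0.775, -5.225)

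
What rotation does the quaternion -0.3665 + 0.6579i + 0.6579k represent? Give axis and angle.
axis = (√2/2, 0, √2/2), θ = 223°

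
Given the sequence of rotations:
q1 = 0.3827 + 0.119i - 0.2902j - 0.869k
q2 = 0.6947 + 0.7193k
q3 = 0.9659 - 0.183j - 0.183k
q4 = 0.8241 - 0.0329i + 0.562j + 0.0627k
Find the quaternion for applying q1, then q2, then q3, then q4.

q2 · q1 = 0.8909 + 0.2914i - 0.116j - 0.3284k
q3 · q2 · q1 = 0.7792 + 0.3203i - 0.3284j - 0.4269k
q4 · q3 · q2 · q1 = 0.864 + 0.019i + 0.1733j - 0.4722k
0.864 + 0.019i + 0.1733j - 0.4722k


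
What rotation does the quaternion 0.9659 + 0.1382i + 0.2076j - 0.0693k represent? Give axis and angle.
axis = (0.5339, 0.802, -0.2677), θ = π/6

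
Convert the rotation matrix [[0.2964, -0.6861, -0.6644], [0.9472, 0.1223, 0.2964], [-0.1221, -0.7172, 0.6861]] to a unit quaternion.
0.7254 - 0.3493i - 0.1869j + 0.5629k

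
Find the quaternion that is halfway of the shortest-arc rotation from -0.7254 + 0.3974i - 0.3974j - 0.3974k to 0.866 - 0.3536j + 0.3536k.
-0.8819 + 0.2202i - 0.0243j - 0.4162k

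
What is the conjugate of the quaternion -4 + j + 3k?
-4 - j - 3k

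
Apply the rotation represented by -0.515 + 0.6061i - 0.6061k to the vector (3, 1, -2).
(1.641, 0.155, -3.359)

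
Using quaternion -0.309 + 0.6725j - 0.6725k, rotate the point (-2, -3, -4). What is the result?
(4.527, 2.5, 1.5)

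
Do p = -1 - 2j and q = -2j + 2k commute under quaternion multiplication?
No: pq = -4 - 4i + 2j - 2k ≠ -4 + 4i + 2j - 2k = qp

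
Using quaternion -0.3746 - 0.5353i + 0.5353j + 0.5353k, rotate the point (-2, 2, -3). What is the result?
(2.871, 1.14, 2.731)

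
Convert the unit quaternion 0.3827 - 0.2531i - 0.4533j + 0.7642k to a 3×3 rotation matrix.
[[-0.579, -0.3555, -0.7338], [0.8144, -0.2961, -0.4991], [-0.0399, -0.8865, 0.4609]]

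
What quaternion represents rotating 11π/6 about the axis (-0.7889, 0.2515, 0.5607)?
-0.9659 - 0.2042i + 0.0651j + 0.1451k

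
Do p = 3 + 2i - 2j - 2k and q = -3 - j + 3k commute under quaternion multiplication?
No: pq = -5 - 14i - 3j + 13k ≠ -5 + 2i + 9j + 17k = qp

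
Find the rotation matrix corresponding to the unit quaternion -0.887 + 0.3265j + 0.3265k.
[[0.5736, 0.5792, -0.5792], [-0.5792, 0.7868, 0.2132], [0.5792, 0.2132, 0.7868]]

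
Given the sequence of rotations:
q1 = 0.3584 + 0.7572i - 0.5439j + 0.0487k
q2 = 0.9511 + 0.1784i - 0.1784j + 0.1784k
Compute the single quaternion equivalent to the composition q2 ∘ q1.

q2 · q1 = 0.1001 + 0.8725i - 0.4548j + 0.1483k
0.1001 + 0.8725i - 0.4548j + 0.1483k


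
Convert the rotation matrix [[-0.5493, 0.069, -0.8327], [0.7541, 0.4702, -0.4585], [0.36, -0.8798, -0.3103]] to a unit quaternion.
-0.3907 + 0.2696i + 0.7632j - 0.4384k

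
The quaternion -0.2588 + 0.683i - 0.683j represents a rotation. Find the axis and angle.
axis = (√2/2, -√2/2, 0), θ = 7π/6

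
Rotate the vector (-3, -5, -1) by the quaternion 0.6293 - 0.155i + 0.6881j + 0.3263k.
(2.835, -4.931, 1.627)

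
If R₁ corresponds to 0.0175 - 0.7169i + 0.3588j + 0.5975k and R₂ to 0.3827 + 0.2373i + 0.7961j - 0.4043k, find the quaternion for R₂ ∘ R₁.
0.1327 + 0.3505i + 0.2993j + 0.8775k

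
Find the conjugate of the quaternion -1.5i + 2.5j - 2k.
1.5i - 2.5j + 2k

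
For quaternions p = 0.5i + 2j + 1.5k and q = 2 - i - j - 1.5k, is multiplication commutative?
No: pq = 4.75 - 0.5i + 3.25j + 4.5k ≠ 4.75 + 2.5i + 4.75j + 1.5k = qp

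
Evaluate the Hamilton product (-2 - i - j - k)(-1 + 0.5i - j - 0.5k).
1 - 0.5i + 2j + 3.5k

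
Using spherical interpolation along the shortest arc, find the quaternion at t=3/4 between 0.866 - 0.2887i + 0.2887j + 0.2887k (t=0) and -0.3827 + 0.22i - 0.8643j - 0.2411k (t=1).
0.5387 - 0.2521i + 0.7577j + 0.2687k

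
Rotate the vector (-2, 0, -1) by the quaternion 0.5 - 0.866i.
(-2, -0.866, 0.5)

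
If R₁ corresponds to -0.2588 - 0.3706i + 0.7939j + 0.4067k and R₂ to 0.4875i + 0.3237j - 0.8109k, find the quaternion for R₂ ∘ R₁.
0.2535 + 0.6493i + 0.0185j + 0.7169k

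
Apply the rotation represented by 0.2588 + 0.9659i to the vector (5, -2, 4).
(5, -0.268, -4.464)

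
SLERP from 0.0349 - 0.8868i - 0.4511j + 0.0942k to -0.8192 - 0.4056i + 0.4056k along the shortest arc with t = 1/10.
-0.0719 - 0.8905i - 0.4266j + 0.141k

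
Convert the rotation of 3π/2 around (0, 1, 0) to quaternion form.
-0.7071 + 0.7071j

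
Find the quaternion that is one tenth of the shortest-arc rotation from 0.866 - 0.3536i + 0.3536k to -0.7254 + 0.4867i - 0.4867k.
0.854 - 0.3679i + 0.3679k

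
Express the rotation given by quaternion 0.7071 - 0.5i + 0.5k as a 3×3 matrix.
[[0.5, -0.7071, -0.5], [0.7071, 0, 0.7071], [-0.5, -0.7071, 0.5]]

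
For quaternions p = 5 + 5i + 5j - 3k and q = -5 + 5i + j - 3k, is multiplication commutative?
No: pq = -64 - 12i - 20j - 20k ≠ -64 + 12i - 20j + 20k = qp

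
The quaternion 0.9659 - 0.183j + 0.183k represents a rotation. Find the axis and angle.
axis = (0, -√2/2, √2/2), θ = π/6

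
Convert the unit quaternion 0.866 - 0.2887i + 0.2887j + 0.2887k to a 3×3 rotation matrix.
[[0.6666, -0.6667, 0.3333], [0.3333, 0.6666, 0.6667], [-0.6667, -0.3333, 0.6666]]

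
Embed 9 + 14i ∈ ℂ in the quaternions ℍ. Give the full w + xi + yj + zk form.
9 + 14i + 0j + 0k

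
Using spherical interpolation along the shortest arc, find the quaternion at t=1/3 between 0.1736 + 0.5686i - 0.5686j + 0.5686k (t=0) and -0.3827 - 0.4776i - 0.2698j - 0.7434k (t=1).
0.2707 + 0.5923i - 0.3089j + 0.6931k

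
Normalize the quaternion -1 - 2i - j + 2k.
-0.3162 - 0.6325i - 0.3162j + 0.6325k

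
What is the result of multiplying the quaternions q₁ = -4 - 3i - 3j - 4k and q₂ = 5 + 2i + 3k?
-2 - 32i - 14j - 26k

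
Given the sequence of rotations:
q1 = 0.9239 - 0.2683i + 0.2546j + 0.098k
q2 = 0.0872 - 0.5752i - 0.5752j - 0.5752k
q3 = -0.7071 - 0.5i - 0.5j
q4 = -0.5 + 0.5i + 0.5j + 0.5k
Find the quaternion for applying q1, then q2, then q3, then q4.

q2 · q1 = 0.1291 - 0.4647i - 0.2985j - 0.8237k
q3 · q2 · q1 = -0.4729 + 0.6759i - 0.2653j + 0.4993k
q4 · q3 · q2 · q1 = -0.2185 - 0.1921i - 0.0155j - 0.9567k
-0.2185 - 0.1921i - 0.0155j - 0.9567k


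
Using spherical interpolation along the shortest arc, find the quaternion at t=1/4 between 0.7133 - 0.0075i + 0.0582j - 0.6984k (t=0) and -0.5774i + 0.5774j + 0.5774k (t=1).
0.5991 + 0.1765i - 0.1339j - 0.7694k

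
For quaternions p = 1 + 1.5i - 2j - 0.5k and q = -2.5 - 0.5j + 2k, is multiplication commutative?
No: pq = -2.5 - 8i + 1.5j + 2.5k ≠ -2.5 + 0.5i + 7.5j + 4k = qp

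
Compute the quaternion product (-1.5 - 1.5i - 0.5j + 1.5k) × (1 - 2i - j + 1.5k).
-7.25 + 2.25i + 0.25j - 0.25k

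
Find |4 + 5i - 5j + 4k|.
√82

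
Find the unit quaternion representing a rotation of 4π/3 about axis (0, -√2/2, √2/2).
-0.5 - 0.6124j + 0.6124k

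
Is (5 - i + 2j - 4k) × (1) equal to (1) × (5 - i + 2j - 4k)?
Yes: pq = qp = 5 - i + 2j - 4k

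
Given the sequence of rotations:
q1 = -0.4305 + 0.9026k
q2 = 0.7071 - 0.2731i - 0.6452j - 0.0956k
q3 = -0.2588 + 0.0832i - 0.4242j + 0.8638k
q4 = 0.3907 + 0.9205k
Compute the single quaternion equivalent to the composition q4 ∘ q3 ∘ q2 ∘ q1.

q2 · q1 = -0.2181 - 0.4648i + 0.5243j + 0.6794k
q3 · q2 · q1 = -0.2693 - 0.6389i - 0.5012j - 0.5178k
q4 · q3 · q2 · q1 = 0.3714 + 0.2117i - 0.7839j - 0.4502k
0.3714 + 0.2117i - 0.7839j - 0.4502k


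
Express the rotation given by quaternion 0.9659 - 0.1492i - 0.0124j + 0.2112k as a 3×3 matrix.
[[0.9105, -0.4043, -0.087], [0.4117, 0.8663, 0.283], [-0.0391, -0.2935, 0.9552]]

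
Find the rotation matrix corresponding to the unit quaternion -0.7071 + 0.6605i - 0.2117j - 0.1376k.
[[0.8725, -0.4742, 0.1176], [-0.0851, 0.0896, 0.9923], [-0.4812, -0.8758, 0.0378]]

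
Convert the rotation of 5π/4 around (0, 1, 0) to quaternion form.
-0.3827 + 0.9239j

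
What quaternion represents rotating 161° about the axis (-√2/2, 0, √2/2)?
0.165 - 0.6974i + 0.6974k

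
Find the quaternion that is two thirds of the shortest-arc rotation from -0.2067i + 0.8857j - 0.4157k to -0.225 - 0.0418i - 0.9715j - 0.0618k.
0.1552 - 0.0439i + 0.9815j - 0.1036k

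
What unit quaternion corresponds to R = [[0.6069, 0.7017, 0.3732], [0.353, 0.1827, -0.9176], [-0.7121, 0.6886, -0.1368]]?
0.6428 + 0.6247i + 0.4221j - 0.1356k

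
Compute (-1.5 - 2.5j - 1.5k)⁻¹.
-0.1395 + 0.2326j + 0.1395k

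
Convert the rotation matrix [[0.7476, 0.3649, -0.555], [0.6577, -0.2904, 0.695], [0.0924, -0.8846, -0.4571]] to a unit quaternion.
0.5 - 0.7898i - 0.3237j + 0.1464k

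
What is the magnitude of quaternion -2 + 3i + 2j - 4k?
√33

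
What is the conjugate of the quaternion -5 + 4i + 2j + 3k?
-5 - 4i - 2j - 3k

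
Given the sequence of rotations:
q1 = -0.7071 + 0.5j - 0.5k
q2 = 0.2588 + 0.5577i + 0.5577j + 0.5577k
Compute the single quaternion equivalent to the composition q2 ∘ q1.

q2 · q1 = -0.183 - 0.952i + 0.0139j - 0.2449k
-0.183 - 0.952i + 0.0139j - 0.2449k


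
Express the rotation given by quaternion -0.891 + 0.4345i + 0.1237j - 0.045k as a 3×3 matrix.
[[0.9653, 0.0273, -0.2595], [0.1877, 0.6184, 0.7631], [0.1813, -0.7854, 0.5918]]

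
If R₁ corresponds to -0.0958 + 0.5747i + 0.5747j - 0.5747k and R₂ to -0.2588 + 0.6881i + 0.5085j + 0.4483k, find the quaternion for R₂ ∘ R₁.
-0.4053 - 0.7645i + 0.4556j + 0.209k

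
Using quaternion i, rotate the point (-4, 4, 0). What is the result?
(-4, -4, 0)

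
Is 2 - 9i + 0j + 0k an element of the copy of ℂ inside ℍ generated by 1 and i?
Yes. The quaternion 2 - 9i has j- and k-coefficients y = z = 0, so it lies in the complex subalgebra spanned by 1 and i.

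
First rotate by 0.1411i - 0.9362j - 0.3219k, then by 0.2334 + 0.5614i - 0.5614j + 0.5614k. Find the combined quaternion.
-0.4241 + 0.7392i + 0.0414j - 0.5215k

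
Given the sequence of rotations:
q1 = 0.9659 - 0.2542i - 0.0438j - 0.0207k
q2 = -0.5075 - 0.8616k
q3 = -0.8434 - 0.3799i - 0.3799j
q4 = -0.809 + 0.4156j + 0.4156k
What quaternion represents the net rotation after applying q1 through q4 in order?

q2 · q1 = -0.508 + 0.0913i + 0.2412j - 0.8217k
q3 · q2 · q1 = 0.5548 + 0.4282i - 0.3226j + 0.6361k
q4 · q3 · q2 · q1 = -0.5791 + 0.052i + 0.6695j - 0.462k
-0.5791 + 0.052i + 0.6695j - 0.462k


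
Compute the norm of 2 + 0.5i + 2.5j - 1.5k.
3.571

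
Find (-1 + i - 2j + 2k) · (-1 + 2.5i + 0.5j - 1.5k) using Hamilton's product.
2.5 - 1.5i + 8j + 5k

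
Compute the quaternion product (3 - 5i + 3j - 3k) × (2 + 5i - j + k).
37 + 5i - 7j - 13k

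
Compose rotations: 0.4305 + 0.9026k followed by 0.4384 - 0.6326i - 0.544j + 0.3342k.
-0.1129 - 0.7633i + 0.3368j + 0.5396k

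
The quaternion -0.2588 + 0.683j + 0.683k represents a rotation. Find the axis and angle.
axis = (0, √2/2, √2/2), θ = 7π/6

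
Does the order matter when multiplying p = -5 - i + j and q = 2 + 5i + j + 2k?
Yes: pq = -6 - 25i - j - 16k ≠ -6 - 29i - 5j - 4k = qp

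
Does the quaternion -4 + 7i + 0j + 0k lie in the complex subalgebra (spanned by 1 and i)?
Yes. The quaternion -4 + 7i has j- and k-coefficients y = z = 0, so it lies in the complex subalgebra spanned by 1 and i.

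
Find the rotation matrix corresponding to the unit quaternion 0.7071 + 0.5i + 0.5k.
[[0.5, -0.7071, 0.5], [0.7071, 0, -0.7071], [0.5, 0.7071, 0.5]]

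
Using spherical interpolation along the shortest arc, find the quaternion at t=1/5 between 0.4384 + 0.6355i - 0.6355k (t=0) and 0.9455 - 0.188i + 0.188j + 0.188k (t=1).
0.6643 + 0.5272i + 0.0526j - 0.5272k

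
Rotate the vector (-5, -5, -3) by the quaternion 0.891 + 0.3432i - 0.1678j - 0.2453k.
(-4.324, 1.129, -6.247)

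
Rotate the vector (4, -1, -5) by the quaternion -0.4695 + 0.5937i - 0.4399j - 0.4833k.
(2.363, -5.015, -3.356)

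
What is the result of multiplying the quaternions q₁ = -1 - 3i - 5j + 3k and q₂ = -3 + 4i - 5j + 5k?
-25 - 5i + 47j + 21k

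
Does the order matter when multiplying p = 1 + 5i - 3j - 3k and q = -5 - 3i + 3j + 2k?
Yes: pq = 25 - 25i + 17j + 23k ≠ 25 - 31i + 19j + 11k = qp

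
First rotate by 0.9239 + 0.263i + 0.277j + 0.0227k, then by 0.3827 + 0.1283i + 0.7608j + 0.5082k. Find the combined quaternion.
0.0976 + 0.0957i + 0.9397j + 0.3137k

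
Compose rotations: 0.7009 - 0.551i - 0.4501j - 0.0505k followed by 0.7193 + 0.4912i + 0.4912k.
0.7996 + 0.169i - 0.5696j + 0.0869k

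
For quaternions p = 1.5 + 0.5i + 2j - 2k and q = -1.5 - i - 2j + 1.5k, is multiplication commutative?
No: pq = 5.25 - 3.25i - 4.75j + 6.25k ≠ 5.25 - 1.25i - 7.25j + 4.25k = qp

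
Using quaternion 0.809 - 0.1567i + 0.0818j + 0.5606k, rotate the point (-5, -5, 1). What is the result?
(2.83, -5.674, 3.287)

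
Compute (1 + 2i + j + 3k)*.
1 - 2i - j - 3k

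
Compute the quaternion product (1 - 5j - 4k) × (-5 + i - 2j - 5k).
-35 + 18i + 19j + 20k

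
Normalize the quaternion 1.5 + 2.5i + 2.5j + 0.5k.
0.3873 + 0.6455i + 0.6455j + 0.1291k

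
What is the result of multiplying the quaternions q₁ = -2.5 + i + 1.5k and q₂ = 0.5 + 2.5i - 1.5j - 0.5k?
-3 - 3.5i + 8j + 0.5k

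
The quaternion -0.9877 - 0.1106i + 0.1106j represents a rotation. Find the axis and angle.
axis = (-√2/2, √2/2, 0), θ = 342°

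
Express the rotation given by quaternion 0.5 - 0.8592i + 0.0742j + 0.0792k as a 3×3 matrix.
[[0.9764, -0.2067, -0.0619], [-0.0483, -0.489, 0.871], [-0.2103, -0.8474, -0.4875]]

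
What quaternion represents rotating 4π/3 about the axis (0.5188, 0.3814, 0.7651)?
-0.5 + 0.4493i + 0.3303j + 0.6626k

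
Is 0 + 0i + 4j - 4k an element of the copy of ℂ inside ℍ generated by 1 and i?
No. The quaternion 4j - 4k has j-coefficient y = 4 and k-coefficient z = -4, not both zero, so it does not lie in the complex subalgebra spanned by 1 and i.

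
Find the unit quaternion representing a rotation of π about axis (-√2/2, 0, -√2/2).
-0.7071i - 0.7071k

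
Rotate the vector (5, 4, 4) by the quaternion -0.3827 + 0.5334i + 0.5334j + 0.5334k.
(3.862, 4.161, 4.977)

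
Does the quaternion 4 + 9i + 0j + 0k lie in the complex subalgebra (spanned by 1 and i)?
Yes. The quaternion 4 + 9i has j- and k-coefficients y = z = 0, so it lies in the complex subalgebra spanned by 1 and i.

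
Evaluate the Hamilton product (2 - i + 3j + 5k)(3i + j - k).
5 - 2i + 16j - 12k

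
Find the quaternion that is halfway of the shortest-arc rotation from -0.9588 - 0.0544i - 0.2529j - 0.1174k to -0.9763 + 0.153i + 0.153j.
-0.9956 + 0.0507i - 0.0514j - 0.0604k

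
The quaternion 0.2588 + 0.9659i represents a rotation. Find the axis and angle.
axis = (1, 0, 0), θ = 5π/6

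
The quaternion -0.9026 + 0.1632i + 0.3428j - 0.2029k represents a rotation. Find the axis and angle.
axis = (0.3791, 0.7963, -0.4713), θ = 309°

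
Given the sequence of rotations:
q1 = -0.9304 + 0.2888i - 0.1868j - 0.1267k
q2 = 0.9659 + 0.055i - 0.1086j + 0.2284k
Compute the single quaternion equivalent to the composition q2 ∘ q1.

q2 · q1 = -0.9059 + 0.2842i - 0.0065j - 0.3138k
-0.9059 + 0.2842i - 0.0065j - 0.3138k


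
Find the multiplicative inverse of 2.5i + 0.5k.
-0.3846i - 0.0769k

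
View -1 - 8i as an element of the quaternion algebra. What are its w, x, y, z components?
-1 - 8i + 0j + 0k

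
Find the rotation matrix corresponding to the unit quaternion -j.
[[-1, 0, 0], [0, 1, 0], [0, 0, -1]]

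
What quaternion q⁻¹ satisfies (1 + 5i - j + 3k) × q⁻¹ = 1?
0.0278 - 0.1389i + 0.0278j - 0.0833k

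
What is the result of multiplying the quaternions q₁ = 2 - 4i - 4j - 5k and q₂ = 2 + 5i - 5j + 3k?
19 - 35i - 31j + 36k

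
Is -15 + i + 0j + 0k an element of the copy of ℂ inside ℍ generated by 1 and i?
Yes. The quaternion -15 + i has j- and k-coefficients y = z = 0, so it lies in the complex subalgebra spanned by 1 and i.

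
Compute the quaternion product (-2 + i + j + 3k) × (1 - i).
-1 + 3i - 2j + 4k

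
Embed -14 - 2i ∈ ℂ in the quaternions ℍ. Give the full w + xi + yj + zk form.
-14 - 2i + 0j + 0k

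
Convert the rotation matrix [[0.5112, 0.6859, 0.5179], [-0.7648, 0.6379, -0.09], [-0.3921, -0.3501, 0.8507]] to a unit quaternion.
0.866 - 0.0751i + 0.2627j - 0.4188k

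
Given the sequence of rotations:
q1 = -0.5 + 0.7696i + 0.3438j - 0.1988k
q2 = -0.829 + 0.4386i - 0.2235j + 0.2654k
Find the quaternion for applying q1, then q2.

q2 · q1 = 0.2066 - 0.9041i + 0.1182j + 0.3549k
0.2066 - 0.9041i + 0.1182j + 0.3549k


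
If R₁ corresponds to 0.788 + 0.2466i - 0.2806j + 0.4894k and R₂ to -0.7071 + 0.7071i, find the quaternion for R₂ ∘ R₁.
-0.7316 + 0.3828i - 0.1476j - 0.5445k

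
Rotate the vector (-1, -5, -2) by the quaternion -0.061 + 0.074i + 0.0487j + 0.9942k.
(0.057, 4.841, -2.561)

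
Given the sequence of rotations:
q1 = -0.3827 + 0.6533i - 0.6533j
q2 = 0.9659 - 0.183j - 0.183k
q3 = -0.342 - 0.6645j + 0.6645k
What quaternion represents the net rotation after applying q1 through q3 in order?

q2 · q1 = -0.4892 + 0.5115i - 0.6805j + 0.1896k
q3 · q2 · q1 = -0.4109 + 0.1513i + 0.8977j - 0.05k
-0.4109 + 0.1513i + 0.8977j - 0.05k


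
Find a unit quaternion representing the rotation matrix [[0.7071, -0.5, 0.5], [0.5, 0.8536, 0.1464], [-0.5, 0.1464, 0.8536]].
0.9239 + 0.2706j + 0.2706k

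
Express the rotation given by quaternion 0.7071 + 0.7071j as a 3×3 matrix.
[[0, 0, 1], [0, 1, 0], [-1, 0, 0]]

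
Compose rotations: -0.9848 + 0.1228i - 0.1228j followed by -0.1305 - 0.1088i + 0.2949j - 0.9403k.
0.1781 - 0.0243i - 0.3899j + 0.9032k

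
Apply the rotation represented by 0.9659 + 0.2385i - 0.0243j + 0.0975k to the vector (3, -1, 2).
(3.138, -1.268, 1.594)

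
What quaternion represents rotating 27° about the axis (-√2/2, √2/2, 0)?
0.9724 - 0.1651i + 0.1651j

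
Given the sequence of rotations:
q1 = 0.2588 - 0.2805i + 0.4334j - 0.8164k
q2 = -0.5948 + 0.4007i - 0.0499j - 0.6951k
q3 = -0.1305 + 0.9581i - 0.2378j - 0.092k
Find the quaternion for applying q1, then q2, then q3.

q2 · q1 = -0.5874 + 0.6125i + 0.2514j + 0.4654k
q3 · q2 · q1 = -0.4076 - 0.7303i - 0.3954j + 0.3798k
-0.4076 - 0.7303i - 0.3954j + 0.3798k


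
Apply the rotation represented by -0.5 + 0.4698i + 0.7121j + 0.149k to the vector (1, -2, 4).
(-3.983, 2.22, -0.455)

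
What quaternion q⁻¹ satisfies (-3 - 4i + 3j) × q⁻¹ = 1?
-0.0882 + 0.1176i - 0.0882j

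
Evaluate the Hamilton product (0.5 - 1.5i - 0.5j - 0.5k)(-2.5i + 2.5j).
-2.5 + 2.5j - 5k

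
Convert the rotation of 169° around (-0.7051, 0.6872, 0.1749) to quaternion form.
0.0958 - 0.7019i + 0.684j + 0.1741k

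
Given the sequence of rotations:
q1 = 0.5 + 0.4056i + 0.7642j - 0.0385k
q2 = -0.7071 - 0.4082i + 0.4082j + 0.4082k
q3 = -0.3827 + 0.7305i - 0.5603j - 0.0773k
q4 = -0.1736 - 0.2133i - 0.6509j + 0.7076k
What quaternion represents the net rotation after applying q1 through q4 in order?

q2 · q1 = -0.4842 - 0.8186i - 0.1864j - 0.2462k
q3 · q2 · q1 = 0.6598 + 0.0831i + 0.5858j - 0.4632k
q4 · q3 · q2 · q1 = 0.6122 - 0.2682i - 0.5712j + 0.4764k
0.6122 - 0.2682i - 0.5712j + 0.4764k


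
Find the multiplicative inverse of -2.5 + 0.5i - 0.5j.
-0.3704 - 0.0741i + 0.0741j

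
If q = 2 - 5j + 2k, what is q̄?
2 + 5j - 2k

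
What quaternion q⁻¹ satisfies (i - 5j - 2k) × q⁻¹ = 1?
-0.0333i + 0.1667j + 0.0667k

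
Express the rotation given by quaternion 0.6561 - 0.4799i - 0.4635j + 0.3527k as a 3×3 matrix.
[[0.3215, -0.0179, -0.9467], [0.9077, 0.2906, 0.3028], [0.2697, -0.9567, 0.1097]]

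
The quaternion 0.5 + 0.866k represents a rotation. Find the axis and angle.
axis = (0, 0, 1), θ = 2π/3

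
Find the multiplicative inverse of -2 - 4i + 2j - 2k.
-0.0714 + 0.1429i - 0.0714j + 0.0714k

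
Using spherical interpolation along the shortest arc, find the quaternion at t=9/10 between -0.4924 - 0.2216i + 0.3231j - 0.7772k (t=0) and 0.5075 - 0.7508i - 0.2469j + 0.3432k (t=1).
-0.5384 + 0.6783i + 0.2723j - 0.4194k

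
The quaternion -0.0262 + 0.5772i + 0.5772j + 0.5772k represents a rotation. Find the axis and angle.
axis = (√3/3, √3/3, √3/3), θ = 183°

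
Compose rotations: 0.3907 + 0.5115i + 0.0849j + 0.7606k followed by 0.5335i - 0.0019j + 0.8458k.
-0.916 + 0.1352i + 0.0261j + 0.3767k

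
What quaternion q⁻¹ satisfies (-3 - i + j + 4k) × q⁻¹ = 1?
-0.1111 + 0.037i - 0.037j - 0.1481k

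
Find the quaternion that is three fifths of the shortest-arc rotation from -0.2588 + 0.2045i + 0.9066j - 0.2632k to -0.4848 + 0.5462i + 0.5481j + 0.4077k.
-0.4339 + 0.4498i + 0.7662j + 0.1491k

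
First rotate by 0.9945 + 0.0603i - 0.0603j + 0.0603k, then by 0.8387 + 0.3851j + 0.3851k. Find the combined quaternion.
0.8341 + 0.097i + 0.3556j + 0.4103k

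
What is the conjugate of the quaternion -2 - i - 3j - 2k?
-2 + i + 3j + 2k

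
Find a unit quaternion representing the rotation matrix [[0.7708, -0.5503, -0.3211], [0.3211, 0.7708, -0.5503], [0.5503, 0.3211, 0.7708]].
0.91 + 0.2394i - 0.2394j + 0.2394k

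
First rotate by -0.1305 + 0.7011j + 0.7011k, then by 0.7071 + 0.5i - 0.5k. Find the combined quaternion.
0.2583 + 0.2853i + 0.1452j + 0.9115k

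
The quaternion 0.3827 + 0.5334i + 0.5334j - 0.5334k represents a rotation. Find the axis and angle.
axis = (√3/3, √3/3, -√3/3), θ = 3π/4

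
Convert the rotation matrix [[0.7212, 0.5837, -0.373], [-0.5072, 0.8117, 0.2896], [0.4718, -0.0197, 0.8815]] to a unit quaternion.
0.9239 - 0.0837i - 0.2286j - 0.2952k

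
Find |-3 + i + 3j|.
√19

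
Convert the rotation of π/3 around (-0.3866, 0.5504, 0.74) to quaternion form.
0.866 - 0.1933i + 0.2752j + 0.37k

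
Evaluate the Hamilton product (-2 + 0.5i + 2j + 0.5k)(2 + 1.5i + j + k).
-7.25 - 0.5i + 2.25j - 3.5k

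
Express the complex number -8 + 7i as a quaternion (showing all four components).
-8 + 7i + 0j + 0k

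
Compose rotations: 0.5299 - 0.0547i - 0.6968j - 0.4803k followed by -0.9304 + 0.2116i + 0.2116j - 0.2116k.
-0.4356 - 0.0861i + 0.8736j + 0.1989k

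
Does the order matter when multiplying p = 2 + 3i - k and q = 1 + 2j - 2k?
Yes: pq = 5i + 10j + k ≠ i - 2j - 11k = qp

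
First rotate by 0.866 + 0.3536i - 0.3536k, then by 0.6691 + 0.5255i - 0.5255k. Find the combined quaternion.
0.2078 + 0.6917i - 0.6917k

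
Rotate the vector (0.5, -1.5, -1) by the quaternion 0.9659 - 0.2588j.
(0.933, -1.5, -0.616)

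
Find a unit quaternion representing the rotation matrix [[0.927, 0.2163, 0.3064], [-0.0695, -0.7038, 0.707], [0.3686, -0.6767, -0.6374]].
-0.3827 + 0.9039i + 0.0406j + 0.1867k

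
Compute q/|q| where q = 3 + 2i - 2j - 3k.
0.5883 + 0.3922i - 0.3922j - 0.5883k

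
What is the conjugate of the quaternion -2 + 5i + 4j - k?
-2 - 5i - 4j + k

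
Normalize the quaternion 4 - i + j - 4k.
0.686 - 0.1715i + 0.1715j - 0.686k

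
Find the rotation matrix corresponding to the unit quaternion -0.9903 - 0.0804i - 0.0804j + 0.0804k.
[[0.9741, 0.1722, 0.1463], [-0.1463, 0.9741, -0.1722], [-0.1722, 0.1463, 0.9741]]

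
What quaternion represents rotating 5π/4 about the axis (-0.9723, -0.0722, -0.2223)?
-0.3827 - 0.8983i - 0.0667j - 0.2054k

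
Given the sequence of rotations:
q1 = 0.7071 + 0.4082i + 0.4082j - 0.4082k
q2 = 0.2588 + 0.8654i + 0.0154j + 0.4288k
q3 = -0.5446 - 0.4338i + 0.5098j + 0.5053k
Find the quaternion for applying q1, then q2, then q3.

q2 · q1 = -0.0015 + 0.5362i + 0.6448j + 0.5445k
q3 · q2 · q1 = -0.3704 - 0.3396i + 0.1552j - 0.8504k
-0.3704 - 0.3396i + 0.1552j - 0.8504k


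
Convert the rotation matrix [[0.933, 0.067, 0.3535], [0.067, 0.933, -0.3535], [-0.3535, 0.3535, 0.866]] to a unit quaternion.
0.9659 + 0.183i + 0.183j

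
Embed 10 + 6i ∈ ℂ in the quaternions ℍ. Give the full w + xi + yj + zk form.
10 + 6i + 0j + 0k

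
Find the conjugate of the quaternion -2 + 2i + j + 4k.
-2 - 2i - j - 4k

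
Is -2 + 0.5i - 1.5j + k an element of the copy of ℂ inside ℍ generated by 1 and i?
No. The quaternion -2 + 0.5i - 1.5j + k has j-coefficient y = -1.5 and k-coefficient z = 1, not both zero, so it does not lie in the complex subalgebra spanned by 1 and i.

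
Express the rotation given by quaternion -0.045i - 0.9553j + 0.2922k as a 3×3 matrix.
[[-0.996, 0.086, -0.0263], [0.086, 0.8252, -0.5583], [-0.0263, -0.5583, -0.8292]]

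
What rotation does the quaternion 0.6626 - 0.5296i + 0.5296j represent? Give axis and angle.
axis = (-√2/2, √2/2, 0), θ = 97°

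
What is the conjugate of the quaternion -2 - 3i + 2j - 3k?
-2 + 3i - 2j + 3k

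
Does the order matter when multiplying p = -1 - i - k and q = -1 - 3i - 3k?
No: pq = qp = -5 + 4i + 4k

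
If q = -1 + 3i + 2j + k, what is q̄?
-1 - 3i - 2j - k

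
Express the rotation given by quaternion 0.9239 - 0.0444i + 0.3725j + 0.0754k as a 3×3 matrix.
[[0.7111, -0.1724, 0.6816], [0.1062, 0.9847, 0.1382], [-0.695, -0.0259, 0.7185]]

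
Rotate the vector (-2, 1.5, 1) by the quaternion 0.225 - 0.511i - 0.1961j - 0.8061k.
(2.333, -0.362, -1.294)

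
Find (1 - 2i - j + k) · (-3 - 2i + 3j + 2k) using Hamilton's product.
-6 - i + 8j - 9k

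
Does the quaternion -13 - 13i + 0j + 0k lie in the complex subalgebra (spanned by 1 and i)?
Yes. The quaternion -13 - 13i has j- and k-coefficients y = z = 0, so it lies in the complex subalgebra spanned by 1 and i.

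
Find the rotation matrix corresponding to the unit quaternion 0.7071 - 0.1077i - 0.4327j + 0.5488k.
[[0.0232, -0.6829, -0.7301], [0.8693, 0.3744, -0.3226], [0.4937, -0.6272, 0.6023]]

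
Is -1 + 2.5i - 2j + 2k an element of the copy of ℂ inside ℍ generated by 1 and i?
No. The quaternion -1 + 2.5i - 2j + 2k has j-coefficient y = -2 and k-coefficient z = 2, not both zero, so it does not lie in the complex subalgebra spanned by 1 and i.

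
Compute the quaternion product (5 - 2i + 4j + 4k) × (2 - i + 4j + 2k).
-16 - 17i + 28j + 14k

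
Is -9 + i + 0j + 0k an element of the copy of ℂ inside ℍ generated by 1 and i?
Yes. The quaternion -9 + i has j- and k-coefficients y = z = 0, so it lies in the complex subalgebra spanned by 1 and i.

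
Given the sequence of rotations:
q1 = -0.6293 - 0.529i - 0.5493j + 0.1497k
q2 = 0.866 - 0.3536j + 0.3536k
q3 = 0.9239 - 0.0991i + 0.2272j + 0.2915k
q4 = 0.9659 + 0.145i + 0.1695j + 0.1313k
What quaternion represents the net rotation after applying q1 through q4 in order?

q2 · q1 = -0.7921 - 0.3168i - 0.4402j - 0.2799k
q3 · q2 · q1 = -0.5816 - 0.1495i - 0.7068j - 0.3739k
q4 · q3 · q2 · q1 = -0.3712 - 0.1993i - 0.7467j - 0.5147k
-0.3712 - 0.1993i - 0.7467j - 0.5147k


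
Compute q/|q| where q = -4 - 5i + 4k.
-0.5298 - 0.6623i + 0.5298k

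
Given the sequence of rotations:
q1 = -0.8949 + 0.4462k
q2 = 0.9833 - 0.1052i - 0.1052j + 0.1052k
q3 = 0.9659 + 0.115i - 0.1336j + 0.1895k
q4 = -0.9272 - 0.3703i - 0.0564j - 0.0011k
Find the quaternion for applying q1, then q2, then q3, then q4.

q2 · q1 = -0.9269 + 0.0472i + 0.1411j + 0.3446k
q3 · q2 · q1 = -0.9472 - 0.1338i + 0.2294j + 0.1797k
q4 · q3 · q2 · q1 = 0.8418 + 0.4649i - 0.0926j - 0.2581k
0.8418 + 0.4649i - 0.0926j - 0.2581k


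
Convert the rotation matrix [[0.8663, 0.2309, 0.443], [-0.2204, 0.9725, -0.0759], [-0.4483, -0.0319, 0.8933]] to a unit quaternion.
0.9659 + 0.0114i + 0.2307j - 0.1168k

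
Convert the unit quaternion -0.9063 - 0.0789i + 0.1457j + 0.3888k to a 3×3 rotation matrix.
[[0.6552, 0.6817, -0.3254], [-0.7277, 0.6852, -0.0297], [0.2027, 0.2563, 0.9451]]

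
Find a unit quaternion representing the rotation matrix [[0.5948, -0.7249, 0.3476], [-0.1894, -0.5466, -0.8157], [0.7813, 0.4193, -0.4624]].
0.3827 + 0.8068i - 0.2833j + 0.3498k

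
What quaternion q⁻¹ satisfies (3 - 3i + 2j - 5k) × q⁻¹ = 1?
0.0638 + 0.0638i - 0.0426j + 0.1064k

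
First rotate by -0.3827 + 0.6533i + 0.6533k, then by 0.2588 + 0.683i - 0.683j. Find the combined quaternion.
-0.5452 - 0.5385i - 0.1848j + 0.6153k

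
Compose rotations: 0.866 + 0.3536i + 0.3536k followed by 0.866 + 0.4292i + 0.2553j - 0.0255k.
0.6072 + 0.7682i + 0.0603j + 0.1939k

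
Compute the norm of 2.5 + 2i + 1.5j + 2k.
4.062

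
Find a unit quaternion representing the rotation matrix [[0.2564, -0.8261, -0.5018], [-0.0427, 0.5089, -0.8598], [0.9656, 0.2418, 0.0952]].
0.682 + 0.4038i - 0.5379j + 0.2872k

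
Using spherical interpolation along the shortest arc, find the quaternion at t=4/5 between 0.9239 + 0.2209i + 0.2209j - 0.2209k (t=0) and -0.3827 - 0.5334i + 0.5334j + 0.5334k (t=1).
0.5545 + 0.5136i - 0.4062j - 0.5136k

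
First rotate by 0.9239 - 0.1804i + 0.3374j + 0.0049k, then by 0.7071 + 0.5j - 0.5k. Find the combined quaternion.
0.487 + 0.0436i + 0.7907j - 0.3683k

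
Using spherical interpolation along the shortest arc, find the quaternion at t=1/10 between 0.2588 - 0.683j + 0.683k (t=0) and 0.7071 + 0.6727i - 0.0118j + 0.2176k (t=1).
0.3373 + 0.0873i - 0.6493j + 0.676k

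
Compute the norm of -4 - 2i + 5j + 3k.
√54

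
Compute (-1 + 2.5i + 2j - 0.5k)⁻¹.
-0.087 - 0.2174i - 0.1739j + 0.0435k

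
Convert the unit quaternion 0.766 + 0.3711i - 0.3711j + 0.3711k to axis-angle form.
axis = (√3/3, -√3/3, √3/3), θ = 80°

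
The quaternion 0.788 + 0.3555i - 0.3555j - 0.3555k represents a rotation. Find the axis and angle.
axis = (√3/3, -√3/3, -√3/3), θ = 76°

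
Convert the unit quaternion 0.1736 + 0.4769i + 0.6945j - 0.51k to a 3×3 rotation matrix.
[[-0.4849, 0.8395, -0.2453], [0.4853, 0.0249, -0.874], [-0.7276, -0.5428, -0.4195]]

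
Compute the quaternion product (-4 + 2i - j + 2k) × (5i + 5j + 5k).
-15 - 35i - 20j - 5k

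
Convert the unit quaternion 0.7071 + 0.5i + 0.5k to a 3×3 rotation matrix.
[[0.5, -0.7071, 0.5], [0.7071, 0, -0.7071], [0.5, 0.7071, 0.5]]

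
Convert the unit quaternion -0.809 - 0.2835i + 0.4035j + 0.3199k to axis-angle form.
axis = (-0.4823, 0.6864, 0.5442), θ = 288°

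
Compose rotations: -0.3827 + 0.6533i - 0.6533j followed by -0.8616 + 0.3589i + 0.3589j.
0.3297 - 0.7002i + 0.4255j - 0.4689k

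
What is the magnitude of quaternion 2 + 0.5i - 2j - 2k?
3.5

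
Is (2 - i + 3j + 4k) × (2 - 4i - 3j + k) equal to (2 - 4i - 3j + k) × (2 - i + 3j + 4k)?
No: pq = 5 + 5i - 15j + 25k ≠ 5 - 25i + 15j - 5k = qp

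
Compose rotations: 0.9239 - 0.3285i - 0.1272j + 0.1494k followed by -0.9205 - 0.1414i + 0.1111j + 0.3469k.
-0.9346 + 0.2325i + 0.1269j + 0.2375k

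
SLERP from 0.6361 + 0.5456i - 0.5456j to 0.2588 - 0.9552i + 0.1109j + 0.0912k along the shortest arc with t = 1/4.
0.4482 + 0.7488i - 0.4875j - 0.0282k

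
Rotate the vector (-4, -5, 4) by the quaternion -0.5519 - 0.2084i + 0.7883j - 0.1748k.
(0.634, -5.74, -4.863)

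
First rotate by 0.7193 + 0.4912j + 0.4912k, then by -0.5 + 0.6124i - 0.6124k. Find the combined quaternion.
-0.0588 + 0.7413i - 0.5464j - 0.3853k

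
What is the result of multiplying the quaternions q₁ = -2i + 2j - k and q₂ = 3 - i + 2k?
-2i + 11j - k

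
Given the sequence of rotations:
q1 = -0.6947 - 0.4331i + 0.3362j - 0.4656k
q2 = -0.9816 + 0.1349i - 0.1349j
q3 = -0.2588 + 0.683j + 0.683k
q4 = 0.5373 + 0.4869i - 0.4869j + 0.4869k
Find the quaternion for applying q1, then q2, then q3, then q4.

q2 · q1 = 0.7857 + 0.3942i - 0.1735j + 0.444k
q3 · q2 · q1 = -0.3881 + 0.3197i + 0.8508j + 0.1525k
q4 · q3 · q2 · q1 = -0.0242 - 0.5057i + 0.7275j + 0.4629k
-0.0242 - 0.5057i + 0.7275j + 0.4629k


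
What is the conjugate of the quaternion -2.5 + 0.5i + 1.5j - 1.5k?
-2.5 - 0.5i - 1.5j + 1.5k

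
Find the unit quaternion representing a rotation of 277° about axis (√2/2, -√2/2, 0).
-0.749 + 0.4685i - 0.4685j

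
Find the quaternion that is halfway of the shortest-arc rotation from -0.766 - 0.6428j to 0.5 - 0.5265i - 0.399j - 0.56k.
-0.8434 + 0.3508i - 0.1624j + 0.3731k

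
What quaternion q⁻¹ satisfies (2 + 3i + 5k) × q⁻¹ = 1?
0.0526 - 0.0789i - 0.1316k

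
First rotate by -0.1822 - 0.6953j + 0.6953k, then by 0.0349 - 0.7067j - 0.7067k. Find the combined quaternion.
-0.0064 - 0.9827i + 0.1045j + 0.153k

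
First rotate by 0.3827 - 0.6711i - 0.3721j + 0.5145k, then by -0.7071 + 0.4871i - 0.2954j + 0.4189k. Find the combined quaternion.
-0.2692 + 0.6648i - 0.3817j - 0.583k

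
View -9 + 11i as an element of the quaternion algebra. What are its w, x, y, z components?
-9 + 11i + 0j + 0k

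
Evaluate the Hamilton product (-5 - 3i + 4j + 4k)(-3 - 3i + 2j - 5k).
18 - 4i - 49j + 19k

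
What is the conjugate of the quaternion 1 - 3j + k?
1 + 3j - k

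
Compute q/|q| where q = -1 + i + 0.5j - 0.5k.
-0.6325 + 0.6325i + 0.3162j - 0.3162k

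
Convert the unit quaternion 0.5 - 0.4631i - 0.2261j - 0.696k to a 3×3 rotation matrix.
[[-0.0711, 0.9054, 0.4185], [-0.4866, -0.3978, 0.7778], [0.8707, -0.1484, 0.4688]]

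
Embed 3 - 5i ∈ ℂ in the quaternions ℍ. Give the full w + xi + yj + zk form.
3 - 5i + 0j + 0k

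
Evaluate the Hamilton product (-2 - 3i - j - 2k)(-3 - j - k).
3 + 8i + 2j + 11k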